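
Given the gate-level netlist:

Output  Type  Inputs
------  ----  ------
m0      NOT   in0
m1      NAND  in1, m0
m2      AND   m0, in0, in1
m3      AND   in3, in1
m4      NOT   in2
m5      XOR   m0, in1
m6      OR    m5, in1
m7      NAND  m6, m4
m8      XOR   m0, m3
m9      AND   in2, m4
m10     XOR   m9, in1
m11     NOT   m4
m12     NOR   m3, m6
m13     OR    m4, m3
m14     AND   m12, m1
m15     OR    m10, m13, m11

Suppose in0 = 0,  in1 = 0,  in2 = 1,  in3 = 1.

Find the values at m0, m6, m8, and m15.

m0 = NOT in0 = NOT 0 = 1
m3 = in3 AND in1 = 1 AND 0 = 0
m4 = NOT in2 = NOT 1 = 0
m5 = m0 XOR in1 = 1 XOR 0 = 1
m6 = m5 OR in1 = 1 OR 0 = 1
m8 = m0 XOR m3 = 1 XOR 0 = 1
m9 = in2 AND m4 = 1 AND 0 = 0
m10 = m9 XOR in1 = 0 XOR 0 = 0
m11 = NOT m4 = NOT 0 = 1
m13 = m4 OR m3 = 0 OR 0 = 0
m15 = m10 OR m13 OR m11 = 0 OR 0 OR 1 = 1

m0 = 1, m6 = 1, m8 = 1, m15 = 1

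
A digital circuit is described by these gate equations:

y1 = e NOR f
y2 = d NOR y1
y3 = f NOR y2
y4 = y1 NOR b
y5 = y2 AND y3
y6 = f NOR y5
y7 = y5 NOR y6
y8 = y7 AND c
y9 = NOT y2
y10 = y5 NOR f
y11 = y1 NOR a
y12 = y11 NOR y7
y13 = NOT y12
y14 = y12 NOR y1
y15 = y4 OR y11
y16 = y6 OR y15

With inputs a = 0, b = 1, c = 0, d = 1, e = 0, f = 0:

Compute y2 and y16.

y2 = 0; y16 = 1

y1 = e NOR f = 0 NOR 0 = 1
y2 = d NOR y1 = 1 NOR 1 = 0
y3 = f NOR y2 = 0 NOR 0 = 1
y4 = y1 NOR b = 1 NOR 1 = 0
y5 = y2 AND y3 = 0 AND 1 = 0
y6 = f NOR y5 = 0 NOR 0 = 1
y11 = y1 NOR a = 1 NOR 0 = 0
y15 = y4 OR y11 = 0 OR 0 = 0
y16 = y6 OR y15 = 1 OR 0 = 1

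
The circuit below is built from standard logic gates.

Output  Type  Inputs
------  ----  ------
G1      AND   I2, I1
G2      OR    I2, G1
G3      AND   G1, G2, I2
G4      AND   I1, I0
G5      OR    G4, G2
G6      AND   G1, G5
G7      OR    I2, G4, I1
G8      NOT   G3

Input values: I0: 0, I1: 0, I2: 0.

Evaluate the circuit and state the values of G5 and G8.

G5 = 0  G8 = 1

G1 = I2 AND I1 = 0 AND 0 = 0
G2 = I2 OR G1 = 0 OR 0 = 0
G3 = G1 AND G2 AND I2 = 0 AND 0 AND 0 = 0
G4 = I1 AND I0 = 0 AND 0 = 0
G5 = G4 OR G2 = 0 OR 0 = 0
G8 = NOT G3 = NOT 0 = 1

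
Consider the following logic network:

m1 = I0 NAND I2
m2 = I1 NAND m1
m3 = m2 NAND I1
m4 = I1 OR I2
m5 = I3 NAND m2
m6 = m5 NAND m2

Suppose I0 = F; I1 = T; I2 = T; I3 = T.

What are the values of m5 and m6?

m5 = T; m6 = T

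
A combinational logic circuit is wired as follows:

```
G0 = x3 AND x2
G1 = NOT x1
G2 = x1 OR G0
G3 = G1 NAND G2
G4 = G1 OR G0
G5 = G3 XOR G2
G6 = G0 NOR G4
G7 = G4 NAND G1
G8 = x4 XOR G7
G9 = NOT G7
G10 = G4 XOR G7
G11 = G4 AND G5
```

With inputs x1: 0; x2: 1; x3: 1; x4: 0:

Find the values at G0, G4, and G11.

G0 = 1  G4 = 1  G11 = 1

G0 = x3 AND x2 = 1 AND 1 = 1
G1 = NOT x1 = NOT 0 = 1
G2 = x1 OR G0 = 0 OR 1 = 1
G3 = G1 NAND G2 = 1 NAND 1 = 0
G4 = G1 OR G0 = 1 OR 1 = 1
G5 = G3 XOR G2 = 0 XOR 1 = 1
G11 = G4 AND G5 = 1 AND 1 = 1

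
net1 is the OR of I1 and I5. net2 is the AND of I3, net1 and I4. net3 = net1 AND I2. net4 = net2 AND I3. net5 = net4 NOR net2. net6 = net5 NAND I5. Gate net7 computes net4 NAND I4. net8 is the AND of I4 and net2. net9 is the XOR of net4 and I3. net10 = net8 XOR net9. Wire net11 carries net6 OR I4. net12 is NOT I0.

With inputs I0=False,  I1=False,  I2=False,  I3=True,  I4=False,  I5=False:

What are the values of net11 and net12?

net11 = True, net12 = True

net1 = I1 OR I5 = False OR False = False
net2 = I3 AND net1 AND I4 = True AND False AND False = False
net4 = net2 AND I3 = False AND True = False
net5 = net4 NOR net2 = False NOR False = True
net6 = net5 NAND I5 = True NAND False = True
net11 = net6 OR I4 = True OR False = True
net12 = NOT I0 = NOT False = True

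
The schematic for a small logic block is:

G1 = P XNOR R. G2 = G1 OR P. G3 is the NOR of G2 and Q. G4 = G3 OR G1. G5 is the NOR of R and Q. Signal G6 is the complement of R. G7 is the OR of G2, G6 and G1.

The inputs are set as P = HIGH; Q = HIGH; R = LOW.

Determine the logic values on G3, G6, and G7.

G1 = P XNOR R = HIGH XNOR LOW = LOW
G2 = G1 OR P = LOW OR HIGH = HIGH
G3 = G2 NOR Q = HIGH NOR HIGH = LOW
G6 = NOT R = NOT LOW = HIGH
G7 = G2 OR G6 OR G1 = HIGH OR HIGH OR LOW = HIGH

G3 = LOW, G6 = HIGH, G7 = HIGH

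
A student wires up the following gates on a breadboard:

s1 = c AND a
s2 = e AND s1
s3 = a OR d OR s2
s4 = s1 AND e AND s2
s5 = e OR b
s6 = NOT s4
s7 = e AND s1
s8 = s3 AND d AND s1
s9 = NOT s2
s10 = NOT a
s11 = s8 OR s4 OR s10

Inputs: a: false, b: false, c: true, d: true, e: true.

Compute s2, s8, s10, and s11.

s1 = c AND a = true AND false = false
s2 = e AND s1 = true AND false = false
s3 = a OR d OR s2 = false OR true OR false = true
s4 = s1 AND e AND s2 = false AND true AND false = false
s8 = s3 AND d AND s1 = true AND true AND false = false
s10 = NOT a = NOT false = true
s11 = s8 OR s4 OR s10 = false OR false OR true = true

s2 = false; s8 = false; s10 = true; s11 = true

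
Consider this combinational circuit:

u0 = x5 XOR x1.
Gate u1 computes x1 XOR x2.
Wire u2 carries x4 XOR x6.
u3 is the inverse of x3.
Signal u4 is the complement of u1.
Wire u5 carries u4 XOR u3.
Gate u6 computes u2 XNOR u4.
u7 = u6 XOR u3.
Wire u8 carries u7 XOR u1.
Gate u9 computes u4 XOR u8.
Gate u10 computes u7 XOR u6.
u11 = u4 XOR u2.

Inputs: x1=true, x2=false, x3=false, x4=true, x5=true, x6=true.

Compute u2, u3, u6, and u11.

u2 = false; u3 = true; u6 = true; u11 = false

u1 = x1 XOR x2 = true XOR false = true
u2 = x4 XOR x6 = true XOR true = false
u3 = NOT x3 = NOT false = true
u4 = NOT u1 = NOT true = false
u6 = u2 XNOR u4 = false XNOR false = true
u11 = u4 XOR u2 = false XOR false = false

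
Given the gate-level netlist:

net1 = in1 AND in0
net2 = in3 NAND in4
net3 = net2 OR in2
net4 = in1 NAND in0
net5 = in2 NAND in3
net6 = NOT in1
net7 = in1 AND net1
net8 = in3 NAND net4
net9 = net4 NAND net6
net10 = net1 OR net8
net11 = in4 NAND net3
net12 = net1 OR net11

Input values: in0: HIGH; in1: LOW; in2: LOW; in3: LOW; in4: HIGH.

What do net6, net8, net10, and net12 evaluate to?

net6 = HIGH; net8 = HIGH; net10 = HIGH; net12 = LOW

net1 = in1 AND in0 = LOW AND HIGH = LOW
net2 = in3 NAND in4 = LOW NAND HIGH = HIGH
net3 = net2 OR in2 = HIGH OR LOW = HIGH
net4 = in1 NAND in0 = LOW NAND HIGH = HIGH
net6 = NOT in1 = NOT LOW = HIGH
net8 = in3 NAND net4 = LOW NAND HIGH = HIGH
net10 = net1 OR net8 = LOW OR HIGH = HIGH
net11 = in4 NAND net3 = HIGH NAND HIGH = LOW
net12 = net1 OR net11 = LOW OR LOW = LOW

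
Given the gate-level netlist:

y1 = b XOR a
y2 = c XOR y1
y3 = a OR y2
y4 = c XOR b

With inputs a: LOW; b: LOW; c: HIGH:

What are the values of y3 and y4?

y1 = b XOR a = LOW XOR LOW = LOW
y2 = c XOR y1 = HIGH XOR LOW = HIGH
y3 = a OR y2 = LOW OR HIGH = HIGH
y4 = c XOR b = HIGH XOR LOW = HIGH

y3 = HIGH, y4 = HIGH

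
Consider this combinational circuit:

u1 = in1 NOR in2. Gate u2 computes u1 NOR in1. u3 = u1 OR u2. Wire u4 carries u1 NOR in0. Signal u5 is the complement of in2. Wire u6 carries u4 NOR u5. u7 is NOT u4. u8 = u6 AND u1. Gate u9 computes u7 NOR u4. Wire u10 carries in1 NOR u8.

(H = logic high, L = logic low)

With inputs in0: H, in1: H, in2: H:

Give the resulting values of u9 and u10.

u1 = in1 NOR in2 = H NOR H = L
u4 = u1 NOR in0 = L NOR H = L
u5 = NOT in2 = NOT H = L
u6 = u4 NOR u5 = L NOR L = H
u7 = NOT u4 = NOT L = H
u8 = u6 AND u1 = H AND L = L
u9 = u7 NOR u4 = H NOR L = L
u10 = in1 NOR u8 = H NOR L = L

u9 = L  u10 = L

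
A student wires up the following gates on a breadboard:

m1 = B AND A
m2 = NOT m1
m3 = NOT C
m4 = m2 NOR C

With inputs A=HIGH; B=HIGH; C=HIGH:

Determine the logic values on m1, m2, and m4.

m1 = HIGH, m2 = LOW, m4 = LOW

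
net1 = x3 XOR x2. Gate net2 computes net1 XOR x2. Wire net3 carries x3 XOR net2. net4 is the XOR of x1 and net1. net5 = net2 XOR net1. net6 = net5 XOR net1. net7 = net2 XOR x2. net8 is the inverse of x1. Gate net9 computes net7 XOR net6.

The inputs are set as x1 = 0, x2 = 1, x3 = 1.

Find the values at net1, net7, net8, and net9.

net1 = 0; net7 = 0; net8 = 1; net9 = 1

net1 = x3 XOR x2 = 1 XOR 1 = 0
net2 = net1 XOR x2 = 0 XOR 1 = 1
net5 = net2 XOR net1 = 1 XOR 0 = 1
net6 = net5 XOR net1 = 1 XOR 0 = 1
net7 = net2 XOR x2 = 1 XOR 1 = 0
net8 = NOT x1 = NOT 0 = 1
net9 = net7 XOR net6 = 0 XOR 1 = 1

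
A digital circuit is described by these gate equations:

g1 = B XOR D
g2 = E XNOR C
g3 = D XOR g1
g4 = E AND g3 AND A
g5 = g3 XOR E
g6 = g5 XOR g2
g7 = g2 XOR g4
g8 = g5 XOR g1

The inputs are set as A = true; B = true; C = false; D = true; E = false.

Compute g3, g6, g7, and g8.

g1 = B XOR D = true XOR true = false
g2 = E XNOR C = false XNOR false = true
g3 = D XOR g1 = true XOR false = true
g4 = E AND g3 AND A = false AND true AND true = false
g5 = g3 XOR E = true XOR false = true
g6 = g5 XOR g2 = true XOR true = false
g7 = g2 XOR g4 = true XOR false = true
g8 = g5 XOR g1 = true XOR false = true

g3 = true, g6 = false, g7 = true, g8 = true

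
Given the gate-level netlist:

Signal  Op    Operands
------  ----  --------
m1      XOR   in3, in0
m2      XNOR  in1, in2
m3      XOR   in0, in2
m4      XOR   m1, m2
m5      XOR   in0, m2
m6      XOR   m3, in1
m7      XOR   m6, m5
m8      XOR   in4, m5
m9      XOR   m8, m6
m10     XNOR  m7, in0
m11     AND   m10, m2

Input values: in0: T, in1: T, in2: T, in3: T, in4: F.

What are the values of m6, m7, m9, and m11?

m6 = T; m7 = T; m9 = T; m11 = T

m2 = in1 XNOR in2 = T XNOR T = T
m3 = in0 XOR in2 = T XOR T = F
m5 = in0 XOR m2 = T XOR T = F
m6 = m3 XOR in1 = F XOR T = T
m7 = m6 XOR m5 = T XOR F = T
m8 = in4 XOR m5 = F XOR F = F
m9 = m8 XOR m6 = F XOR T = T
m10 = m7 XNOR in0 = T XNOR T = T
m11 = m10 AND m2 = T AND T = T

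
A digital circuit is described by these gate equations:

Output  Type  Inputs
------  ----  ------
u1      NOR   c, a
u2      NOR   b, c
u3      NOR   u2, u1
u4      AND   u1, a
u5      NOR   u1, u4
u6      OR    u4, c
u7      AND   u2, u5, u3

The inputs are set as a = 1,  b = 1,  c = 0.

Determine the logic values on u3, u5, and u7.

u3 = 1; u5 = 1; u7 = 0

u1 = c NOR a = 0 NOR 1 = 0
u2 = b NOR c = 1 NOR 0 = 0
u3 = u2 NOR u1 = 0 NOR 0 = 1
u4 = u1 AND a = 0 AND 1 = 0
u5 = u1 NOR u4 = 0 NOR 0 = 1
u7 = u2 AND u5 AND u3 = 0 AND 1 AND 1 = 0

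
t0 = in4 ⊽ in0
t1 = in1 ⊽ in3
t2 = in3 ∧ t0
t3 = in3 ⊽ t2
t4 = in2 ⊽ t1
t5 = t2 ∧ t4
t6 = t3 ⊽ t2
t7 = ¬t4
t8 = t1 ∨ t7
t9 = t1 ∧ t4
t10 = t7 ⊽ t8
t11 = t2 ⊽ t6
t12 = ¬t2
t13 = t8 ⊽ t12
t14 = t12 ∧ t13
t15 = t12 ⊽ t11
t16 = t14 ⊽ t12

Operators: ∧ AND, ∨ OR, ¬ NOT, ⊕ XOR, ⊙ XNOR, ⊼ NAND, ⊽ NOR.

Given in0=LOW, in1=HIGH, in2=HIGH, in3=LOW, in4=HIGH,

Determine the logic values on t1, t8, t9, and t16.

t1 = LOW; t8 = HIGH; t9 = LOW; t16 = LOW

t0 = in4 NOR in0 = HIGH NOR LOW = LOW
t1 = in1 NOR in3 = HIGH NOR LOW = LOW
t2 = in3 AND t0 = LOW AND LOW = LOW
t4 = in2 NOR t1 = HIGH NOR LOW = LOW
t7 = NOT t4 = NOT LOW = HIGH
t8 = t1 OR t7 = LOW OR HIGH = HIGH
t9 = t1 AND t4 = LOW AND LOW = LOW
t12 = NOT t2 = NOT LOW = HIGH
t13 = t8 NOR t12 = HIGH NOR HIGH = LOW
t14 = t12 AND t13 = HIGH AND LOW = LOW
t16 = t14 NOR t12 = LOW NOR HIGH = LOW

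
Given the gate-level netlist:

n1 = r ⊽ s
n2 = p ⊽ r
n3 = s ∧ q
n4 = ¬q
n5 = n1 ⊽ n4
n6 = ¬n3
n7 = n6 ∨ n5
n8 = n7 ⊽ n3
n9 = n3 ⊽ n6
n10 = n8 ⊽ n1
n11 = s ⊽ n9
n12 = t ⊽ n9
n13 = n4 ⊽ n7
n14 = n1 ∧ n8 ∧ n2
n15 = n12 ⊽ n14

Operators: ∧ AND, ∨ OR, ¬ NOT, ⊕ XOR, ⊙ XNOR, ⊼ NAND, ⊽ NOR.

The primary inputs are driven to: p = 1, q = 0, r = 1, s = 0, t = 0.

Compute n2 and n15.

n2 = 0; n15 = 0

n1 = r NOR s = 1 NOR 0 = 0
n2 = p NOR r = 1 NOR 1 = 0
n3 = s AND q = 0 AND 0 = 0
n4 = NOT q = NOT 0 = 1
n5 = n1 NOR n4 = 0 NOR 1 = 0
n6 = NOT n3 = NOT 0 = 1
n7 = n6 OR n5 = 1 OR 0 = 1
n8 = n7 NOR n3 = 1 NOR 0 = 0
n9 = n3 NOR n6 = 0 NOR 1 = 0
n12 = t NOR n9 = 0 NOR 0 = 1
n14 = n1 AND n8 AND n2 = 0 AND 0 AND 0 = 0
n15 = n12 NOR n14 = 1 NOR 0 = 0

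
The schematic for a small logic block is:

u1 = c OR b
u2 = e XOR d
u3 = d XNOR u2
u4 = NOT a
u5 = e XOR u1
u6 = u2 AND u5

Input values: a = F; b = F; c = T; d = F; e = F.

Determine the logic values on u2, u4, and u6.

u2 = F  u4 = T  u6 = F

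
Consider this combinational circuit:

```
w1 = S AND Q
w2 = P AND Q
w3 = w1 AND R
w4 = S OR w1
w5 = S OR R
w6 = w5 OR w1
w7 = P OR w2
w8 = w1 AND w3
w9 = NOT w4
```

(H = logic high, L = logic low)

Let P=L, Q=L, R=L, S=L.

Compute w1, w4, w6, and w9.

w1 = L  w4 = L  w6 = L  w9 = H

w1 = S AND Q = L AND L = L
w4 = S OR w1 = L OR L = L
w5 = S OR R = L OR L = L
w6 = w5 OR w1 = L OR L = L
w9 = NOT w4 = NOT L = H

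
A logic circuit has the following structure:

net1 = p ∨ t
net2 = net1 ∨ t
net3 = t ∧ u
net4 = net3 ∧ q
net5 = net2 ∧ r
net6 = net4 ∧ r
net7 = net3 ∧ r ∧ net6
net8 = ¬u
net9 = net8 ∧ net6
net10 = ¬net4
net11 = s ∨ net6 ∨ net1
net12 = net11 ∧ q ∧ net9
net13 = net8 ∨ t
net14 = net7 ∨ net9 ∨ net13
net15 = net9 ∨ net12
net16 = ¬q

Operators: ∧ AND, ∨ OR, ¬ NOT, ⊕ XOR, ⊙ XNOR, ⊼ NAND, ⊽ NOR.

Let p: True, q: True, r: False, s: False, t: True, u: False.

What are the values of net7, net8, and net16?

net7 = False; net8 = True; net16 = False

net3 = t AND u = True AND False = False
net4 = net3 AND q = False AND True = False
net6 = net4 AND r = False AND False = False
net7 = net3 AND r AND net6 = False AND False AND False = False
net8 = NOT u = NOT False = True
net16 = NOT q = NOT True = False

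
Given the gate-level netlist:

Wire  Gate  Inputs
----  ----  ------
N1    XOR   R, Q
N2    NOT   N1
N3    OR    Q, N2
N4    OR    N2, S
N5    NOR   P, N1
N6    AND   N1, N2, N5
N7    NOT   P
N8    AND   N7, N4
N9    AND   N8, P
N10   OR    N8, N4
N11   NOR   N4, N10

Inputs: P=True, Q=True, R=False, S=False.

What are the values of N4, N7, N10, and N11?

N4 = False; N7 = False; N10 = False; N11 = True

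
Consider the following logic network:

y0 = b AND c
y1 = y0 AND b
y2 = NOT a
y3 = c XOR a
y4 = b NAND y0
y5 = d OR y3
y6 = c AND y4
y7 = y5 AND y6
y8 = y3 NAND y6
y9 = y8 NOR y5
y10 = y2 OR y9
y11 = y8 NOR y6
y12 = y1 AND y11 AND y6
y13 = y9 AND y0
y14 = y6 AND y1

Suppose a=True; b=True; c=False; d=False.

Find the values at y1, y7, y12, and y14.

y0 = b AND c = True AND False = False
y1 = y0 AND b = False AND True = False
y3 = c XOR a = False XOR True = True
y4 = b NAND y0 = True NAND False = True
y5 = d OR y3 = False OR True = True
y6 = c AND y4 = False AND True = False
y7 = y5 AND y6 = True AND False = False
y8 = y3 NAND y6 = True NAND False = True
y11 = y8 NOR y6 = True NOR False = False
y12 = y1 AND y11 AND y6 = False AND False AND False = False
y14 = y6 AND y1 = False AND False = False

y1 = False  y7 = False  y12 = False  y14 = False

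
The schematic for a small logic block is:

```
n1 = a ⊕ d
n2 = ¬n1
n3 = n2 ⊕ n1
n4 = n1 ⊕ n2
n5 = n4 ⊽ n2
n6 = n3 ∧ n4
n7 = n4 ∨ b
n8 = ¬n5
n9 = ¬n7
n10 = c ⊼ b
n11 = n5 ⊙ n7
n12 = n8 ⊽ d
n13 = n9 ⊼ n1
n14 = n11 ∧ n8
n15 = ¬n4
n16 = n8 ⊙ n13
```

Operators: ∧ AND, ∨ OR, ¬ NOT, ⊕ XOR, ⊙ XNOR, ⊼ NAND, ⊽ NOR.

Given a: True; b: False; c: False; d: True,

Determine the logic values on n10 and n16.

n10 = True, n16 = True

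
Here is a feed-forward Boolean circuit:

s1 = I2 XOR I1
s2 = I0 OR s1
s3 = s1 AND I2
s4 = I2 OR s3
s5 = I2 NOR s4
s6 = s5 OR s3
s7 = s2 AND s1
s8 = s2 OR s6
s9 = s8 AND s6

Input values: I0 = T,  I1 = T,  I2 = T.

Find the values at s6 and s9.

s6 = F; s9 = F

s1 = I2 XOR I1 = T XOR T = F
s2 = I0 OR s1 = T OR F = T
s3 = s1 AND I2 = F AND T = F
s4 = I2 OR s3 = T OR F = T
s5 = I2 NOR s4 = T NOR T = F
s6 = s5 OR s3 = F OR F = F
s8 = s2 OR s6 = T OR F = T
s9 = s8 AND s6 = T AND F = F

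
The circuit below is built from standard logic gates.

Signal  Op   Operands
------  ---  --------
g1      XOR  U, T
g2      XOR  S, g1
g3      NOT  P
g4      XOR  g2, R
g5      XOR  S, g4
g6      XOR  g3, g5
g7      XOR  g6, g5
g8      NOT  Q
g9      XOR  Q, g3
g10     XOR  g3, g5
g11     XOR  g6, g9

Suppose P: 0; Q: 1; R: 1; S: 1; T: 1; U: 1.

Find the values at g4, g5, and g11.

g1 = U XOR T = 1 XOR 1 = 0
g2 = S XOR g1 = 1 XOR 0 = 1
g3 = NOT P = NOT 0 = 1
g4 = g2 XOR R = 1 XOR 1 = 0
g5 = S XOR g4 = 1 XOR 0 = 1
g6 = g3 XOR g5 = 1 XOR 1 = 0
g9 = Q XOR g3 = 1 XOR 1 = 0
g11 = g6 XOR g9 = 0 XOR 0 = 0

g4 = 0, g5 = 1, g11 = 0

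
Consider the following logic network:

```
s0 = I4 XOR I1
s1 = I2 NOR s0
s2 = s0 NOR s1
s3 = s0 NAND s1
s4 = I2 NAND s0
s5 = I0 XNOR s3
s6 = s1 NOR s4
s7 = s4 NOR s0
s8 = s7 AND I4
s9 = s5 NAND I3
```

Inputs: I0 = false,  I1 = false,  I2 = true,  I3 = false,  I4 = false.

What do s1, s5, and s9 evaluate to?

s0 = I4 XOR I1 = false XOR false = false
s1 = I2 NOR s0 = true NOR false = false
s3 = s0 NAND s1 = false NAND false = true
s5 = I0 XNOR s3 = false XNOR true = false
s9 = s5 NAND I3 = false NAND false = true

s1 = false  s5 = false  s9 = true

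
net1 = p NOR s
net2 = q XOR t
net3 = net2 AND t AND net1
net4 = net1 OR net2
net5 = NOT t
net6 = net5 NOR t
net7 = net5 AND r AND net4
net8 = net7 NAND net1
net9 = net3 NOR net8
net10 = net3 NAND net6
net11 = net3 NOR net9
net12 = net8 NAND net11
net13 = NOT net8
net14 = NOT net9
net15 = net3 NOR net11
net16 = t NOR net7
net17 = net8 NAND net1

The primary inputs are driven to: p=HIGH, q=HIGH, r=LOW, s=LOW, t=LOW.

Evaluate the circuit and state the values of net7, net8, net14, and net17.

net1 = p NOR s = HIGH NOR LOW = LOW
net2 = q XOR t = HIGH XOR LOW = HIGH
net3 = net2 AND t AND net1 = HIGH AND LOW AND LOW = LOW
net4 = net1 OR net2 = LOW OR HIGH = HIGH
net5 = NOT t = NOT LOW = HIGH
net7 = net5 AND r AND net4 = HIGH AND LOW AND HIGH = LOW
net8 = net7 NAND net1 = LOW NAND LOW = HIGH
net9 = net3 NOR net8 = LOW NOR HIGH = LOW
net14 = NOT net9 = NOT LOW = HIGH
net17 = net8 NAND net1 = HIGH NAND LOW = HIGH

net7 = LOW; net8 = HIGH; net14 = HIGH; net17 = HIGH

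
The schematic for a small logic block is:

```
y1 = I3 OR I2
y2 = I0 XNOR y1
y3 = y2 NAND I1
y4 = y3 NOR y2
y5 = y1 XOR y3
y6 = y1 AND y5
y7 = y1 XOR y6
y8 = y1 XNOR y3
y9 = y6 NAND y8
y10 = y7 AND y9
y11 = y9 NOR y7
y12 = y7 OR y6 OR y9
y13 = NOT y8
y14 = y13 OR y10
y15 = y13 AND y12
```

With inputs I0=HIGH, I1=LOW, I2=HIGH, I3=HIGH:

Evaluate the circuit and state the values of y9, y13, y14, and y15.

y9 = HIGH  y13 = LOW  y14 = HIGH  y15 = LOW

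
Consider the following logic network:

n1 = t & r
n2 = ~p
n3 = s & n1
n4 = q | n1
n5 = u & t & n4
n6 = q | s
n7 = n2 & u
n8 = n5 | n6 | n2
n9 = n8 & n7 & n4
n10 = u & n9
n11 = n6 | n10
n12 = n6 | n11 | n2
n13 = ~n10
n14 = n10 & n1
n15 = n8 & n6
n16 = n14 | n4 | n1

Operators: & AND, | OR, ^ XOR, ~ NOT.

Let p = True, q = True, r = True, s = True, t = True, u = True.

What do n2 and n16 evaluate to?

n1 = t AND r = True AND True = True
n2 = NOT p = NOT True = False
n4 = q OR n1 = True OR True = True
n5 = u AND t AND n4 = True AND True AND True = True
n6 = q OR s = True OR True = True
n7 = n2 AND u = False AND True = False
n8 = n5 OR n6 OR n2 = True OR True OR False = True
n9 = n8 AND n7 AND n4 = True AND False AND True = False
n10 = u AND n9 = True AND False = False
n14 = n10 AND n1 = False AND True = False
n16 = n14 OR n4 OR n1 = False OR True OR True = True

n2 = False, n16 = True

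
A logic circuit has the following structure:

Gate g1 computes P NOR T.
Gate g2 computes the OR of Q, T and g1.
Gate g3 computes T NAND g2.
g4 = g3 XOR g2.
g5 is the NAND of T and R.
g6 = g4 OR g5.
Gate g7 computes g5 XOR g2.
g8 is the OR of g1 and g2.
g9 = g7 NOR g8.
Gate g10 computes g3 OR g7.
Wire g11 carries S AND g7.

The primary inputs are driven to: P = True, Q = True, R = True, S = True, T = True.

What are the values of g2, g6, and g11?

g2 = True  g6 = True  g11 = True

g1 = P NOR T = True NOR True = False
g2 = Q OR T OR g1 = True OR True OR False = True
g3 = T NAND g2 = True NAND True = False
g4 = g3 XOR g2 = False XOR True = True
g5 = T NAND R = True NAND True = False
g6 = g4 OR g5 = True OR False = True
g7 = g5 XOR g2 = False XOR True = True
g11 = S AND g7 = True AND True = True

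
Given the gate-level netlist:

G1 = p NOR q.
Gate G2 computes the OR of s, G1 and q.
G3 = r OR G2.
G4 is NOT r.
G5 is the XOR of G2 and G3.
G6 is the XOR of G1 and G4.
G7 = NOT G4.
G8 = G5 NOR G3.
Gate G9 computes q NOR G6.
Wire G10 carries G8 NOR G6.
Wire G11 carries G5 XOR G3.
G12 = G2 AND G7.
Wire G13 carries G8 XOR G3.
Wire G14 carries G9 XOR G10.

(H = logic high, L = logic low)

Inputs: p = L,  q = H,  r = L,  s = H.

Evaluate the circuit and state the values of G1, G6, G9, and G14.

G1 = L, G6 = H, G9 = L, G14 = L

G1 = p NOR q = L NOR H = L
G2 = s OR G1 OR q = H OR L OR H = H
G3 = r OR G2 = L OR H = H
G4 = NOT r = NOT L = H
G5 = G2 XOR G3 = H XOR H = L
G6 = G1 XOR G4 = L XOR H = H
G8 = G5 NOR G3 = L NOR H = L
G9 = q NOR G6 = H NOR H = L
G10 = G8 NOR G6 = L NOR H = L
G14 = G9 XOR G10 = L XOR L = L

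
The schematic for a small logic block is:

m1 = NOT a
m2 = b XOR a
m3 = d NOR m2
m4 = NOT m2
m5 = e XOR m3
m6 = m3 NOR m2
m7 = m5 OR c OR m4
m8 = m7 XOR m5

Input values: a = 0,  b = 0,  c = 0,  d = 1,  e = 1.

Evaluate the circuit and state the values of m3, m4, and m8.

m2 = b XOR a = 0 XOR 0 = 0
m3 = d NOR m2 = 1 NOR 0 = 0
m4 = NOT m2 = NOT 0 = 1
m5 = e XOR m3 = 1 XOR 0 = 1
m7 = m5 OR c OR m4 = 1 OR 0 OR 1 = 1
m8 = m7 XOR m5 = 1 XOR 1 = 0

m3 = 0, m4 = 1, m8 = 0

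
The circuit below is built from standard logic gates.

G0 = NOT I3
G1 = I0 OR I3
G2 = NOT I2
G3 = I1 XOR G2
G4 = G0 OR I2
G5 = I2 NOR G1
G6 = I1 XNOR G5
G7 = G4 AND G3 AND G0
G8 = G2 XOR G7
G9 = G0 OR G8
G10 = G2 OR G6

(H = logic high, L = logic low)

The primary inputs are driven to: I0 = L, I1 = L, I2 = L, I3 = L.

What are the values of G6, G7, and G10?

G6 = L; G7 = H; G10 = H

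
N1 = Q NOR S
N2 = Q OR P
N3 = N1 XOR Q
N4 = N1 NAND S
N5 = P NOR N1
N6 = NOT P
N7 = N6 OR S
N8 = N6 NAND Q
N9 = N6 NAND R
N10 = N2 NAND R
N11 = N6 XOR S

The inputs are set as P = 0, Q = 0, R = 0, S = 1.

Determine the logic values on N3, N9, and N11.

N1 = Q NOR S = 0 NOR 1 = 0
N3 = N1 XOR Q = 0 XOR 0 = 0
N6 = NOT P = NOT 0 = 1
N9 = N6 NAND R = 1 NAND 0 = 1
N11 = N6 XOR S = 1 XOR 1 = 0

N3 = 0, N9 = 1, N11 = 0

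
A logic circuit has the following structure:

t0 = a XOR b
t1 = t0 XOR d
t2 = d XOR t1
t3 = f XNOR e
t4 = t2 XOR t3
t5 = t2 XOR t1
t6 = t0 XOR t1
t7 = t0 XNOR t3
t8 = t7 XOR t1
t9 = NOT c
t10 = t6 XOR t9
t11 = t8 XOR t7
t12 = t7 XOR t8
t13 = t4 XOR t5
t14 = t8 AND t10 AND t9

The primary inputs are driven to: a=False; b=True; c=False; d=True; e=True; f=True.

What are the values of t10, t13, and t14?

t10 = False; t13 = True; t14 = False

t0 = a XOR b = False XOR True = True
t1 = t0 XOR d = True XOR True = False
t2 = d XOR t1 = True XOR False = True
t3 = f XNOR e = True XNOR True = True
t4 = t2 XOR t3 = True XOR True = False
t5 = t2 XOR t1 = True XOR False = True
t6 = t0 XOR t1 = True XOR False = True
t7 = t0 XNOR t3 = True XNOR True = True
t8 = t7 XOR t1 = True XOR False = True
t9 = NOT c = NOT False = True
t10 = t6 XOR t9 = True XOR True = False
t13 = t4 XOR t5 = False XOR True = True
t14 = t8 AND t10 AND t9 = True AND False AND True = False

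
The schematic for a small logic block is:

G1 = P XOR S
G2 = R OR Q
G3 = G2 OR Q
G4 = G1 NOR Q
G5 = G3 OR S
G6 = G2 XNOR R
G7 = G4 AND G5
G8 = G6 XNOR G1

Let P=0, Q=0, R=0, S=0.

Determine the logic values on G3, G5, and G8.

G1 = P XOR S = 0 XOR 0 = 0
G2 = R OR Q = 0 OR 0 = 0
G3 = G2 OR Q = 0 OR 0 = 0
G5 = G3 OR S = 0 OR 0 = 0
G6 = G2 XNOR R = 0 XNOR 0 = 1
G8 = G6 XNOR G1 = 1 XNOR 0 = 0

G3 = 0; G5 = 0; G8 = 0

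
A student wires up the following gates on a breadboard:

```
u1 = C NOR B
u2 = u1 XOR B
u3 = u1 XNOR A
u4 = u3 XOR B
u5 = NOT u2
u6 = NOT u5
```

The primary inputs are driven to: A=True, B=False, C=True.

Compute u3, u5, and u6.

u3 = False, u5 = True, u6 = False

u1 = C NOR B = True NOR False = False
u2 = u1 XOR B = False XOR False = False
u3 = u1 XNOR A = False XNOR True = False
u5 = NOT u2 = NOT False = True
u6 = NOT u5 = NOT True = False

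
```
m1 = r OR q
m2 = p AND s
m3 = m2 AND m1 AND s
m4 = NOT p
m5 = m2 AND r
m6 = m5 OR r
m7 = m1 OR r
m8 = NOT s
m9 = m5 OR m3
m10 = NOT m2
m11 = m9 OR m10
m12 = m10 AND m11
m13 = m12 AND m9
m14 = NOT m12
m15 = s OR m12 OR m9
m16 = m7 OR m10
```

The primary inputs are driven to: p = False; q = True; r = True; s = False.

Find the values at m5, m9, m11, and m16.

m1 = r OR q = True OR True = True
m2 = p AND s = False AND False = False
m3 = m2 AND m1 AND s = False AND True AND False = False
m5 = m2 AND r = False AND True = False
m7 = m1 OR r = True OR True = True
m9 = m5 OR m3 = False OR False = False
m10 = NOT m2 = NOT False = True
m11 = m9 OR m10 = False OR True = True
m16 = m7 OR m10 = True OR True = True

m5 = False; m9 = False; m11 = True; m16 = True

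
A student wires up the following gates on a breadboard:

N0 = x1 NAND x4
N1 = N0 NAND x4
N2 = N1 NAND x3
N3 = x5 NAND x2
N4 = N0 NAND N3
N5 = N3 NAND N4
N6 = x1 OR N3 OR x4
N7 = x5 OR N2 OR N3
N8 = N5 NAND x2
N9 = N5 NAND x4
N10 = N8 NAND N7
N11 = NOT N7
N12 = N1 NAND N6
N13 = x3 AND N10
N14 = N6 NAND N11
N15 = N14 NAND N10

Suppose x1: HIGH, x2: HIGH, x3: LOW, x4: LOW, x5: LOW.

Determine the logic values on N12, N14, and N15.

N12 = LOW  N14 = HIGH  N15 = LOW

N0 = x1 NAND x4 = HIGH NAND LOW = HIGH
N1 = N0 NAND x4 = HIGH NAND LOW = HIGH
N2 = N1 NAND x3 = HIGH NAND LOW = HIGH
N3 = x5 NAND x2 = LOW NAND HIGH = HIGH
N4 = N0 NAND N3 = HIGH NAND HIGH = LOW
N5 = N3 NAND N4 = HIGH NAND LOW = HIGH
N6 = x1 OR N3 OR x4 = HIGH OR HIGH OR LOW = HIGH
N7 = x5 OR N2 OR N3 = LOW OR HIGH OR HIGH = HIGH
N8 = N5 NAND x2 = HIGH NAND HIGH = LOW
N10 = N8 NAND N7 = LOW NAND HIGH = HIGH
N11 = NOT N7 = NOT HIGH = LOW
N12 = N1 NAND N6 = HIGH NAND HIGH = LOW
N14 = N6 NAND N11 = HIGH NAND LOW = HIGH
N15 = N14 NAND N10 = HIGH NAND HIGH = LOW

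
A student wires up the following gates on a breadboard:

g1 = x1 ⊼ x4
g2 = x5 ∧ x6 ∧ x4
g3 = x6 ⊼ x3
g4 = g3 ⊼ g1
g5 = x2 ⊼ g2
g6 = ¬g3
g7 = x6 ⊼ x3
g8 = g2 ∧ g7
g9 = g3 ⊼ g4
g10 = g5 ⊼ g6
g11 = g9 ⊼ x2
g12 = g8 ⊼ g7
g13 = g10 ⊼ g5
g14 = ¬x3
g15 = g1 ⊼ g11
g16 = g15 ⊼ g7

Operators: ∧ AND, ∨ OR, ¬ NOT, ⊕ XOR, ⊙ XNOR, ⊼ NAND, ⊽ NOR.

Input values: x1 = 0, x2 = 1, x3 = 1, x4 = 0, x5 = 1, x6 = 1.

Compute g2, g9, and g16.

g1 = x1 NAND x4 = 0 NAND 0 = 1
g2 = x5 AND x6 AND x4 = 1 AND 1 AND 0 = 0
g3 = x6 NAND x3 = 1 NAND 1 = 0
g4 = g3 NAND g1 = 0 NAND 1 = 1
g7 = x6 NAND x3 = 1 NAND 1 = 0
g9 = g3 NAND g4 = 0 NAND 1 = 1
g11 = g9 NAND x2 = 1 NAND 1 = 0
g15 = g1 NAND g11 = 1 NAND 0 = 1
g16 = g15 NAND g7 = 1 NAND 0 = 1

g2 = 0; g9 = 1; g16 = 1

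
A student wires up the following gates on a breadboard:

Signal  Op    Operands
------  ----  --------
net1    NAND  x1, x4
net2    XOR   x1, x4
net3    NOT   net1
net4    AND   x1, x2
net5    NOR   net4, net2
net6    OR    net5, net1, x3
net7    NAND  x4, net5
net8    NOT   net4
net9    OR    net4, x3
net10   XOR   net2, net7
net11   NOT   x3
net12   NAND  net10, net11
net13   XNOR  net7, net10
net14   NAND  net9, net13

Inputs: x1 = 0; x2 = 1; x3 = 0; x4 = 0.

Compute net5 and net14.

net5 = 1; net14 = 1

net2 = x1 XOR x4 = 0 XOR 0 = 0
net4 = x1 AND x2 = 0 AND 1 = 0
net5 = net4 NOR net2 = 0 NOR 0 = 1
net7 = x4 NAND net5 = 0 NAND 1 = 1
net9 = net4 OR x3 = 0 OR 0 = 0
net10 = net2 XOR net7 = 0 XOR 1 = 1
net13 = net7 XNOR net10 = 1 XNOR 1 = 1
net14 = net9 NAND net13 = 0 NAND 1 = 1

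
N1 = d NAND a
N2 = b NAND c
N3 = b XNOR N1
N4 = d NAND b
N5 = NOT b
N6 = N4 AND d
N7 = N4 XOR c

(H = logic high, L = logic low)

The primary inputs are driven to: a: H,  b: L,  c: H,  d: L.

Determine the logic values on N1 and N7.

N1 = d NAND a = L NAND H = H
N4 = d NAND b = L NAND L = H
N7 = N4 XOR c = H XOR H = L

N1 = H, N7 = L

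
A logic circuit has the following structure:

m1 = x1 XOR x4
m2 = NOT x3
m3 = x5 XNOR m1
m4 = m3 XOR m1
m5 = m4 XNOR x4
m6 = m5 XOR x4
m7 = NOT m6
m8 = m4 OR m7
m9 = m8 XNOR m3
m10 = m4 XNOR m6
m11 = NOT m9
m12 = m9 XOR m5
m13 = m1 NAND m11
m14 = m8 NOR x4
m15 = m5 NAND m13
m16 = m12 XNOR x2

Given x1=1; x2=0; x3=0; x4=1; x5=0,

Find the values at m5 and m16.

m5 = 1  m16 = 1

m1 = x1 XOR x4 = 1 XOR 1 = 0
m3 = x5 XNOR m1 = 0 XNOR 0 = 1
m4 = m3 XOR m1 = 1 XOR 0 = 1
m5 = m4 XNOR x4 = 1 XNOR 1 = 1
m6 = m5 XOR x4 = 1 XOR 1 = 0
m7 = NOT m6 = NOT 0 = 1
m8 = m4 OR m7 = 1 OR 1 = 1
m9 = m8 XNOR m3 = 1 XNOR 1 = 1
m12 = m9 XOR m5 = 1 XOR 1 = 0
m16 = m12 XNOR x2 = 0 XNOR 0 = 1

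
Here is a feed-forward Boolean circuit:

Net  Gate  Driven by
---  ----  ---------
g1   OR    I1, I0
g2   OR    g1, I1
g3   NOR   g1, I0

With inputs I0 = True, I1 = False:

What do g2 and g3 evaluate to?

g1 = I1 OR I0 = False OR True = True
g2 = g1 OR I1 = True OR False = True
g3 = g1 NOR I0 = True NOR True = False

g2 = True, g3 = False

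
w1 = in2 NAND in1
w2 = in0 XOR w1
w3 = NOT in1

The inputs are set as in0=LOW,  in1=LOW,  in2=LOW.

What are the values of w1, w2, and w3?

w1 = HIGH; w2 = HIGH; w3 = HIGH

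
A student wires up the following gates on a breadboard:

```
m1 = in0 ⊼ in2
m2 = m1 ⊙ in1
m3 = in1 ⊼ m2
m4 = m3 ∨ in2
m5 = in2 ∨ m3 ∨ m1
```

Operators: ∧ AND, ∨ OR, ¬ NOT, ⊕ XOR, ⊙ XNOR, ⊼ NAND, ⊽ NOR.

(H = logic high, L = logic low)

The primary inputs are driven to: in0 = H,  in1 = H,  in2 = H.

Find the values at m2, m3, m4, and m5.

m2 = L, m3 = H, m4 = H, m5 = H

m1 = in0 NAND in2 = H NAND H = L
m2 = m1 XNOR in1 = L XNOR H = L
m3 = in1 NAND m2 = H NAND L = H
m4 = m3 OR in2 = H OR H = H
m5 = in2 OR m3 OR m1 = H OR H OR L = H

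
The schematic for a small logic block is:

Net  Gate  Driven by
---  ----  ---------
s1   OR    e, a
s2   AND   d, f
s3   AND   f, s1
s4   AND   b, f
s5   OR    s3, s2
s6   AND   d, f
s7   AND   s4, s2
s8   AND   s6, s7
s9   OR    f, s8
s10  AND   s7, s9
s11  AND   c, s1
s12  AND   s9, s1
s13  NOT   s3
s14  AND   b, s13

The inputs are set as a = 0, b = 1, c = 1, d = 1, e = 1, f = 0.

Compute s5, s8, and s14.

s1 = e OR a = 1 OR 0 = 1
s2 = d AND f = 1 AND 0 = 0
s3 = f AND s1 = 0 AND 1 = 0
s4 = b AND f = 1 AND 0 = 0
s5 = s3 OR s2 = 0 OR 0 = 0
s6 = d AND f = 1 AND 0 = 0
s7 = s4 AND s2 = 0 AND 0 = 0
s8 = s6 AND s7 = 0 AND 0 = 0
s13 = NOT s3 = NOT 0 = 1
s14 = b AND s13 = 1 AND 1 = 1

s5 = 0; s8 = 0; s14 = 1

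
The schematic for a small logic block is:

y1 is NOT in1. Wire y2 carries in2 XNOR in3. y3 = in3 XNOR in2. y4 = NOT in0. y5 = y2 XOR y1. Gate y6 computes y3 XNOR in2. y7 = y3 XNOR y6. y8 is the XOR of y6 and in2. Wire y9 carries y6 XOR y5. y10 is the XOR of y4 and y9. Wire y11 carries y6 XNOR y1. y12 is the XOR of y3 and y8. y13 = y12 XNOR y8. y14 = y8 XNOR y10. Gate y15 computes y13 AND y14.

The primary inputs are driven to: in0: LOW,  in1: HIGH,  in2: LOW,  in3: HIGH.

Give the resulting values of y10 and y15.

y1 = NOT in1 = NOT HIGH = LOW
y2 = in2 XNOR in3 = LOW XNOR HIGH = LOW
y3 = in3 XNOR in2 = HIGH XNOR LOW = LOW
y4 = NOT in0 = NOT LOW = HIGH
y5 = y2 XOR y1 = LOW XOR LOW = LOW
y6 = y3 XNOR in2 = LOW XNOR LOW = HIGH
y8 = y6 XOR in2 = HIGH XOR LOW = HIGH
y9 = y6 XOR y5 = HIGH XOR LOW = HIGH
y10 = y4 XOR y9 = HIGH XOR HIGH = LOW
y12 = y3 XOR y8 = LOW XOR HIGH = HIGH
y13 = y12 XNOR y8 = HIGH XNOR HIGH = HIGH
y14 = y8 XNOR y10 = HIGH XNOR LOW = LOW
y15 = y13 AND y14 = HIGH AND LOW = LOW

y10 = LOW, y15 = LOW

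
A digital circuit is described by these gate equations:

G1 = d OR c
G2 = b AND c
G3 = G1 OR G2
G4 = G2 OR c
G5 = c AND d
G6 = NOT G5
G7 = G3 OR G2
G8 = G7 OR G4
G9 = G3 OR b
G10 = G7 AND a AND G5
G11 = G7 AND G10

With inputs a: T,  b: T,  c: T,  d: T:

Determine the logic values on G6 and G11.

G6 = F, G11 = T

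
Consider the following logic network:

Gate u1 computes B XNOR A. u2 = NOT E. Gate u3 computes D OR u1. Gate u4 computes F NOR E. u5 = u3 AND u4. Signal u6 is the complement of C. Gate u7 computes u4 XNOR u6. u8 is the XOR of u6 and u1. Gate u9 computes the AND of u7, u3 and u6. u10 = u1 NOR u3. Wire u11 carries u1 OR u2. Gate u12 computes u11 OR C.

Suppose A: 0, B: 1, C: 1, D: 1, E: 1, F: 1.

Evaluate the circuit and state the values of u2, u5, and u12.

u1 = B XNOR A = 1 XNOR 0 = 0
u2 = NOT E = NOT 1 = 0
u3 = D OR u1 = 1 OR 0 = 1
u4 = F NOR E = 1 NOR 1 = 0
u5 = u3 AND u4 = 1 AND 0 = 0
u11 = u1 OR u2 = 0 OR 0 = 0
u12 = u11 OR C = 0 OR 1 = 1

u2 = 0, u5 = 0, u12 = 1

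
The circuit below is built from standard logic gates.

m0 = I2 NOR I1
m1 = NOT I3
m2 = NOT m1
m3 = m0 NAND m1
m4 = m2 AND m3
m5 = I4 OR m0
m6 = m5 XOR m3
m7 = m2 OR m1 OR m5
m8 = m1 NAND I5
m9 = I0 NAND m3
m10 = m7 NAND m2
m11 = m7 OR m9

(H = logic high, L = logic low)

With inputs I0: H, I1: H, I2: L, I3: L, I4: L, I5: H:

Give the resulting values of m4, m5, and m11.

m0 = I2 NOR I1 = L NOR H = L
m1 = NOT I3 = NOT L = H
m2 = NOT m1 = NOT H = L
m3 = m0 NAND m1 = L NAND H = H
m4 = m2 AND m3 = L AND H = L
m5 = I4 OR m0 = L OR L = L
m7 = m2 OR m1 OR m5 = L OR H OR L = H
m9 = I0 NAND m3 = H NAND H = L
m11 = m7 OR m9 = H OR L = H

m4 = L  m5 = L  m11 = H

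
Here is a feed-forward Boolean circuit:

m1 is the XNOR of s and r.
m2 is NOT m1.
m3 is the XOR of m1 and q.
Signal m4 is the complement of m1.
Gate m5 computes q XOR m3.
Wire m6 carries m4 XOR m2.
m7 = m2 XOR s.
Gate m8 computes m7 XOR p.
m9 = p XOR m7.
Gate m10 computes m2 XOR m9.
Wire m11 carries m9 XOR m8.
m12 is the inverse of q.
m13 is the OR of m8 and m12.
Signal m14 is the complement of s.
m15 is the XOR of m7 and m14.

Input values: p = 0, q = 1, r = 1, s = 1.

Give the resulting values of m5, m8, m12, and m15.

m5 = 1  m8 = 1  m12 = 0  m15 = 1

m1 = s XNOR r = 1 XNOR 1 = 1
m2 = NOT m1 = NOT 1 = 0
m3 = m1 XOR q = 1 XOR 1 = 0
m5 = q XOR m3 = 1 XOR 0 = 1
m7 = m2 XOR s = 0 XOR 1 = 1
m8 = m7 XOR p = 1 XOR 0 = 1
m12 = NOT q = NOT 1 = 0
m14 = NOT s = NOT 1 = 0
m15 = m7 XOR m14 = 1 XOR 0 = 1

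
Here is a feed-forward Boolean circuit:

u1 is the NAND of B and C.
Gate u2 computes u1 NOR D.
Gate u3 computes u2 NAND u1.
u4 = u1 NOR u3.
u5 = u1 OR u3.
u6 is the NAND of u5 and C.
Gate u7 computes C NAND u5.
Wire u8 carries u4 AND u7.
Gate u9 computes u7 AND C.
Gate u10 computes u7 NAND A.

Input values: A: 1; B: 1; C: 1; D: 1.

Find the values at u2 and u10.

u2 = 0; u10 = 1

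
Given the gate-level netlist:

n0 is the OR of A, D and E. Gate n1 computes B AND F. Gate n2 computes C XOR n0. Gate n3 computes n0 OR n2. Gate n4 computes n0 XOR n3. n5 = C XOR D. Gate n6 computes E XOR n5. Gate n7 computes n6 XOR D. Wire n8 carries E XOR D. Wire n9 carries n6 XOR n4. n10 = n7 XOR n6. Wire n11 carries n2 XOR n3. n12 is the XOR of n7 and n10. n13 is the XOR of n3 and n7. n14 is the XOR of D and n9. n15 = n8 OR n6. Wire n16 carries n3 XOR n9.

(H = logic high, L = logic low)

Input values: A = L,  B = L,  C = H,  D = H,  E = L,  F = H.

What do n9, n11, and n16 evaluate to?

n0 = A OR D OR E = L OR H OR L = H
n2 = C XOR n0 = H XOR H = L
n3 = n0 OR n2 = H OR L = H
n4 = n0 XOR n3 = H XOR H = L
n5 = C XOR D = H XOR H = L
n6 = E XOR n5 = L XOR L = L
n9 = n6 XOR n4 = L XOR L = L
n11 = n2 XOR n3 = L XOR H = H
n16 = n3 XOR n9 = H XOR L = H

n9 = L, n11 = H, n16 = H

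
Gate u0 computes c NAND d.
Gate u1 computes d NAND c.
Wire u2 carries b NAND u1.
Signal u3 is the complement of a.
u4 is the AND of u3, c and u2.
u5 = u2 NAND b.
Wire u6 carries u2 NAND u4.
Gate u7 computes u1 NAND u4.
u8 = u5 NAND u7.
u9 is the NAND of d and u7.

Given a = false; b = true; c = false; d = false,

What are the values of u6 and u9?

u6 = true; u9 = true

u1 = d NAND c = false NAND false = true
u2 = b NAND u1 = true NAND true = false
u3 = NOT a = NOT false = true
u4 = u3 AND c AND u2 = true AND false AND false = false
u6 = u2 NAND u4 = false NAND false = true
u7 = u1 NAND u4 = true NAND false = true
u9 = d NAND u7 = false NAND true = true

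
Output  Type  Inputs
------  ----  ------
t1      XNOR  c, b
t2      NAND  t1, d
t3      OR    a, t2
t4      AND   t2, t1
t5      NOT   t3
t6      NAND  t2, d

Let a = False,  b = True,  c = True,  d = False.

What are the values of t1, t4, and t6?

t1 = c XNOR b = True XNOR True = True
t2 = t1 NAND d = True NAND False = True
t4 = t2 AND t1 = True AND True = True
t6 = t2 NAND d = True NAND False = True

t1 = True; t4 = True; t6 = True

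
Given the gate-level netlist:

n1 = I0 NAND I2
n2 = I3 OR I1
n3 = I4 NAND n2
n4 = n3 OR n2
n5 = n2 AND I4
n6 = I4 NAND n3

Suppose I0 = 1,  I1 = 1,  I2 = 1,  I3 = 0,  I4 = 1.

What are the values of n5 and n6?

n2 = I3 OR I1 = 0 OR 1 = 1
n3 = I4 NAND n2 = 1 NAND 1 = 0
n5 = n2 AND I4 = 1 AND 1 = 1
n6 = I4 NAND n3 = 1 NAND 0 = 1

n5 = 1, n6 = 1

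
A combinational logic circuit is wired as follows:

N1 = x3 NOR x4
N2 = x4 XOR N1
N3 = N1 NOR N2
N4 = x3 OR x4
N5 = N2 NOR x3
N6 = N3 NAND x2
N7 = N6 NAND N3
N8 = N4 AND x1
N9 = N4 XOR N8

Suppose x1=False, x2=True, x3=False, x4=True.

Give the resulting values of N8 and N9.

N4 = x3 OR x4 = False OR True = True
N8 = N4 AND x1 = True AND False = False
N9 = N4 XOR N8 = True XOR False = True

N8 = False; N9 = True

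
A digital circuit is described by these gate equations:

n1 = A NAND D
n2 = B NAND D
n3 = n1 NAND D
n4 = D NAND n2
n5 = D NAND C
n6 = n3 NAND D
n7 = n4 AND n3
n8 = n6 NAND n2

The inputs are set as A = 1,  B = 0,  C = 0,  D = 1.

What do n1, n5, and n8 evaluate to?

n1 = A NAND D = 1 NAND 1 = 0
n2 = B NAND D = 0 NAND 1 = 1
n3 = n1 NAND D = 0 NAND 1 = 1
n5 = D NAND C = 1 NAND 0 = 1
n6 = n3 NAND D = 1 NAND 1 = 0
n8 = n6 NAND n2 = 0 NAND 1 = 1

n1 = 0, n5 = 1, n8 = 1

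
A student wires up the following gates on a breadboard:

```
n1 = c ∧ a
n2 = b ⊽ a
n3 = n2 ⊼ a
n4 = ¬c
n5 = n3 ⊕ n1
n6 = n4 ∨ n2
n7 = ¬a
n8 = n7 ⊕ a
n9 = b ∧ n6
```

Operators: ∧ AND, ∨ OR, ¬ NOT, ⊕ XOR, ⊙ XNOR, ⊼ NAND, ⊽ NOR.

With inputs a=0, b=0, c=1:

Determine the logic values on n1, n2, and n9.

n1 = c AND a = 1 AND 0 = 0
n2 = b NOR a = 0 NOR 0 = 1
n4 = NOT c = NOT 1 = 0
n6 = n4 OR n2 = 0 OR 1 = 1
n9 = b AND n6 = 0 AND 1 = 0

n1 = 0  n2 = 1  n9 = 0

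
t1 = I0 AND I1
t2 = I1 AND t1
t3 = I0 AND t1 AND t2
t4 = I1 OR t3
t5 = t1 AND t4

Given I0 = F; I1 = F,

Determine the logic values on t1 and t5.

t1 = F, t5 = F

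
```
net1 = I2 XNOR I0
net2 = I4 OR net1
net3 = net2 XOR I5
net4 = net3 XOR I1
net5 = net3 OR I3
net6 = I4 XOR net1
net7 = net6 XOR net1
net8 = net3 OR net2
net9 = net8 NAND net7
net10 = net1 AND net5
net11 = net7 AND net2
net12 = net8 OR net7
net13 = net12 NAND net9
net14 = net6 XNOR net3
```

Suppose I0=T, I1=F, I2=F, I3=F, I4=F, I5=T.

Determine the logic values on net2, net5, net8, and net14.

net1 = I2 XNOR I0 = F XNOR T = F
net2 = I4 OR net1 = F OR F = F
net3 = net2 XOR I5 = F XOR T = T
net5 = net3 OR I3 = T OR F = T
net6 = I4 XOR net1 = F XOR F = F
net8 = net3 OR net2 = T OR F = T
net14 = net6 XNOR net3 = F XNOR T = F

net2 = F, net5 = T, net8 = T, net14 = F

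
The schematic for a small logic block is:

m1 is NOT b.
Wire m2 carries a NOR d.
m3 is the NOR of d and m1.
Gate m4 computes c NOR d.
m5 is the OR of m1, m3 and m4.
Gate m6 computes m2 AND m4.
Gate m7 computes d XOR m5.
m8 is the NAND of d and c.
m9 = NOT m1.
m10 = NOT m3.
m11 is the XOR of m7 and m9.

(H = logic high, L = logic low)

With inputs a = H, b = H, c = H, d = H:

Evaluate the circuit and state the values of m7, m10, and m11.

m1 = NOT b = NOT H = L
m3 = d NOR m1 = H NOR L = L
m4 = c NOR d = H NOR H = L
m5 = m1 OR m3 OR m4 = L OR L OR L = L
m7 = d XOR m5 = H XOR L = H
m9 = NOT m1 = NOT L = H
m10 = NOT m3 = NOT L = H
m11 = m7 XOR m9 = H XOR H = L

m7 = H, m10 = H, m11 = L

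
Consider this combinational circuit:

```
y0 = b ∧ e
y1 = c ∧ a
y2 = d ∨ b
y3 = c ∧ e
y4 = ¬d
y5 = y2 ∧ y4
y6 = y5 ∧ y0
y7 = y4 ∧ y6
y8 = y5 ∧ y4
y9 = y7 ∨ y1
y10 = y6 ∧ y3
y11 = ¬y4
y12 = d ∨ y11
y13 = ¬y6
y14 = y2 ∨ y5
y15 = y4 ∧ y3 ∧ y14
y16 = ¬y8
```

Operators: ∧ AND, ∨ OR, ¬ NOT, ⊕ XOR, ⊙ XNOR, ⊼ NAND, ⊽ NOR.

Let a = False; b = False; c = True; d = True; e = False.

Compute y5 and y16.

y5 = False, y16 = True

y2 = d OR b = True OR False = True
y4 = NOT d = NOT True = False
y5 = y2 AND y4 = True AND False = False
y8 = y5 AND y4 = False AND False = False
y16 = NOT y8 = NOT False = True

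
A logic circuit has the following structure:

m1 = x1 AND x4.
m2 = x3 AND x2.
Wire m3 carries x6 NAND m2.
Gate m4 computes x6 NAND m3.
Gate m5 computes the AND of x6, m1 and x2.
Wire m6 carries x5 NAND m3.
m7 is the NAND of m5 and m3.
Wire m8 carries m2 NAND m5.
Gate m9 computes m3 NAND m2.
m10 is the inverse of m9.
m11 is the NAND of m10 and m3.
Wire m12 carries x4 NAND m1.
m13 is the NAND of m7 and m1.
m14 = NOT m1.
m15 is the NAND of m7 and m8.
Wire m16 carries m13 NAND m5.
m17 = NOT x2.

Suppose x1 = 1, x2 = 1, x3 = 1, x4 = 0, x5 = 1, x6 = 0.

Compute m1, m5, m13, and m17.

m1 = x1 AND x4 = 1 AND 0 = 0
m2 = x3 AND x2 = 1 AND 1 = 1
m3 = x6 NAND m2 = 0 NAND 1 = 1
m5 = x6 AND m1 AND x2 = 0 AND 0 AND 1 = 0
m7 = m5 NAND m3 = 0 NAND 1 = 1
m13 = m7 NAND m1 = 1 NAND 0 = 1
m17 = NOT x2 = NOT 1 = 0

m1 = 0  m5 = 0  m13 = 1  m17 = 0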